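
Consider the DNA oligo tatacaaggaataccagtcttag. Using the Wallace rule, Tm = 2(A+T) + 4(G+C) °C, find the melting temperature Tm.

Scanning the sequence gives C=4, A=9, T=6, G=4.
AT pairs contribute 15, GC pairs contribute 8.
Tm = 4·8 + 2·15 = 32 + 30 = 62°C

62°C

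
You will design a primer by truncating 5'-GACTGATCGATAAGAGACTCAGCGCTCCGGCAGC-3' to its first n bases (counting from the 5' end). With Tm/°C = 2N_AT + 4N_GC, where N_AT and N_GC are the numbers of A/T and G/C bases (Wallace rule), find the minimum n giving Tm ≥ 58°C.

First 19 bases: GACTGATCGATAAGAGACT → Tm = 54°C (< 58°C)
First 20 bases: GACTGATCGATAAGAGACTC → Tm = 58°C (≥ 58°C)
Each additional base adds 2°C (A/T) or 4°C (G/C), so Tm is non-decreasing in n; n = 20 is the first length to reach 58°C.

n = 20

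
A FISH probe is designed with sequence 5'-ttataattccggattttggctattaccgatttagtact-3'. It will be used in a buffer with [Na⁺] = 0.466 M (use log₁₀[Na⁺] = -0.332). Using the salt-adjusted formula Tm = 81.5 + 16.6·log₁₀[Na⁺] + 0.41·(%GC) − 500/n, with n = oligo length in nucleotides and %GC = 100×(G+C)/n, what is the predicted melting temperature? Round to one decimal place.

Length n = 38. Counting bases: G=6, C=6, T=17, A=9
G+C = 12, so %GC = 12/38 × 100 = 31.579%
Salt term: 16.6 × (-0.332) = -5.511
GC term: 0.41 × 31.579 = 12.947; length term: −500/38 = −13.158
Tm = 81.5 + (-5.511) + 12.947 − 13.158 = 75.778 → 75.8°C

75.8°C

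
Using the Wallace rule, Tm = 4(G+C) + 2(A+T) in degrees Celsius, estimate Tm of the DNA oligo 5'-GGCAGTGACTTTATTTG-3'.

G=5, T=7, A=3, C=2
So N_AT = 10 and N_GC = 7.
Tm = 2×10 + 4×7 = 48°C

48°C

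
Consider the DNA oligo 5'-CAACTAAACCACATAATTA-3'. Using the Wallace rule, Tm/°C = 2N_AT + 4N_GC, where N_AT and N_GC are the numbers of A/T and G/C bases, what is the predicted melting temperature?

Base counts: C=5, A=10, G=0, T=4
A+T = 14, G+C = 5
Tm = 4·5 + 2·14 = 20 + 28 = 48°C

48°C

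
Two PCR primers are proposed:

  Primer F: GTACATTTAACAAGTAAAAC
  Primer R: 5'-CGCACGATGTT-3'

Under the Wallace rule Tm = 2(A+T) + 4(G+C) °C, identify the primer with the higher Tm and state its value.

Primer F: A+T=15, G+C=5 → Tm = 2(15)+4(5) = 50°C
Primer R: A+T=5, G+C=6 → Tm = 2(5)+4(6) = 34°C
50°C vs 34°C → primer F is higher.

Primer F, 50°C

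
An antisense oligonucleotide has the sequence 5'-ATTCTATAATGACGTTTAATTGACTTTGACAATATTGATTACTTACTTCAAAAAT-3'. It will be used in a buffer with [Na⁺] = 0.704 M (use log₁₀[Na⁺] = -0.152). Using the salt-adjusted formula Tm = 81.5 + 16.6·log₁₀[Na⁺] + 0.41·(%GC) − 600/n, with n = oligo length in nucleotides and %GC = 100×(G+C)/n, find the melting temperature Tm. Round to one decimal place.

Length n = 55. Scanning the sequence gives T=23, C=7, G=5, A=20.
G+C = 12, so %GC = 12/55 × 100 = 21.818%
Salt term: 16.6 × (-0.152) = -2.523
GC term: 0.41 × 21.818 = 8.945; length term: −600/55 = −10.909
Tm = 81.5 + (-2.523) + 8.945 − 10.909 = 77.013 → 77.0°C

77.0°C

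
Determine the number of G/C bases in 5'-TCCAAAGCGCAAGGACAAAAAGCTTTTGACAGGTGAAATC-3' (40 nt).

17

Base counts: C=8, T=7, A=16, G=9
Total G or C: 9 + 8 = 17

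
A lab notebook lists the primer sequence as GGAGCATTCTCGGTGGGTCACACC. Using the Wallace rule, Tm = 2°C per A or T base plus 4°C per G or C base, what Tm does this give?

T=5, G=8, A=4, C=7
AT pairs contribute 9, GC pairs contribute 15.
Tm = 2(9) + 4(15) = 18 + 60 = 78°C

78°C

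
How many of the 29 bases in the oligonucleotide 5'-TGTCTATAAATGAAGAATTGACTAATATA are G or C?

Counting bases: C=2, A=13, T=10, G=4
G+C = 4 + 2 = 6

6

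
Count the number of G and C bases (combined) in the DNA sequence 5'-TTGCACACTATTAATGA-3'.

G=2, C=3, A=6, T=6
Total G or C: 2 + 3 = 5

5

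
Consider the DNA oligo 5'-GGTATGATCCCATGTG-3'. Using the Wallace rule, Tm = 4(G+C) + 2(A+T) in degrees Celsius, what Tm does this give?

Counting bases: C=3, T=5, A=3, G=5
AT pairs contribute 8, GC pairs contribute 8.
Tm = 2×8 + 4×8 = 48°C

48°C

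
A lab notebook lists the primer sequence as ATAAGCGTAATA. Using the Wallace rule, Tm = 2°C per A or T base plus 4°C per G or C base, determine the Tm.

30°C

Scanning the sequence gives T=3, C=1, G=2, A=6.
So N_AT = 9 and N_GC = 3.
Tm = 4·3 + 2·9 = 12 + 18 = 30°C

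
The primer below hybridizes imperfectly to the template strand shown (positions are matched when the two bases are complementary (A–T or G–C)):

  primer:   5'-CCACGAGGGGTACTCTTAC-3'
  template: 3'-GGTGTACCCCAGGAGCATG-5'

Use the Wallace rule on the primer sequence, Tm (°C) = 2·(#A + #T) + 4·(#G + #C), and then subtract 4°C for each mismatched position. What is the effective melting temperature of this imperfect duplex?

44°C

Primer base counts: A=4, T=4, G=5, C=6 → A+T=8, G+C=11
Perfect-match Tm = 2(8) + 4(11) = 16 + 44 = 60°C
Mismatches (positions where the bases are not complementary): 4 (at positions 5, 6, 12, 16)
Effective Tm = 60 − 4×4 = 60 − 16 = 44°C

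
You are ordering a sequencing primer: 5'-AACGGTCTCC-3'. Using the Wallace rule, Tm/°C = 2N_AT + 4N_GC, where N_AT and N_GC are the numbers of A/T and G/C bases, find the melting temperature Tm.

32°C

Counting bases: G=2, T=2, A=2, C=4
So N_AT = 4 and N_GC = 6.
Tm = 2×4 + 4×6 = 32°C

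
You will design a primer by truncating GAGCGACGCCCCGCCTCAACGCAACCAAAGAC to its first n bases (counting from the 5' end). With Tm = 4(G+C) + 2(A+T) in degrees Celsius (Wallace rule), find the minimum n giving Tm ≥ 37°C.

n = 11

First 10 bases: GAGCGACGCC → Tm = 36°C (< 37°C)
First 11 bases: GAGCGACGCCC → Tm = 40°C (≥ 37°C)
Since every base adds ≥2°C, Tm only increases with n, so the threshold is first crossed at n = 11.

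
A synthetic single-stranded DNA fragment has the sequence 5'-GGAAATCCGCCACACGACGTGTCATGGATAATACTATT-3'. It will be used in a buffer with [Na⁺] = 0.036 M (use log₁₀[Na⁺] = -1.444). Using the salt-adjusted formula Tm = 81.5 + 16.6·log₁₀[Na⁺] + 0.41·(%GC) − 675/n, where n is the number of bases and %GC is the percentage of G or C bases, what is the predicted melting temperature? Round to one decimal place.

Length n = 38. C=9, G=8, A=12, T=9
G+C = 17, so %GC = 17/38 × 100 = 44.737%
Salt term: 16.6 × (-1.444) = -23.97
GC term: 0.41 × 44.737 = 18.342; length term: −675/38 = −17.763
Tm = 81.5 + (-23.97) + 18.342 − 17.763 = 58.109 → 58.1°C

58.1°C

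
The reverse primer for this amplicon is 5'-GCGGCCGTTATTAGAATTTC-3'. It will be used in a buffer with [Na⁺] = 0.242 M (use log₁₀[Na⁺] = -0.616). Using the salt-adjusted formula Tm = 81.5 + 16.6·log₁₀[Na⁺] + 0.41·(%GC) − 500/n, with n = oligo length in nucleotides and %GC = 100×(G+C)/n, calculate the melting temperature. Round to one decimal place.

Length n = 20. Counting bases: G=5, T=7, A=4, C=4
G+C = 9, so %GC = 9/20 × 100 = 45%
Salt term: 16.6 × (-0.616) = -10.226
GC term: 0.41 × 45 = 18.45; length term: −500/20 = −25
Tm = 81.5 + (-10.226) + 18.45 − 25 = 64.724 → 64.7°C

64.7°C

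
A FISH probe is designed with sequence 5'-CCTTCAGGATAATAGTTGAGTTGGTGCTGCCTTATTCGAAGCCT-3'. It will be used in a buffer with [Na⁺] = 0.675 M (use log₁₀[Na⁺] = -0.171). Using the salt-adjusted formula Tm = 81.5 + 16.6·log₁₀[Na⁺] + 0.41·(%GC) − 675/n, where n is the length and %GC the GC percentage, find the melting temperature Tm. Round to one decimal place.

Length n = 44. Base counts: G=11, T=15, A=9, C=9
G+C = 20, so %GC = 20/44 × 100 = 45.455%
Salt term: 16.6 × (-0.171) = -2.839
GC term: 0.41 × 45.455 = 18.637; length term: −675/44 = −15.341
Tm = 81.5 + (-2.839) + 18.637 − 15.341 = 81.957 → 82.0°C

82.0°C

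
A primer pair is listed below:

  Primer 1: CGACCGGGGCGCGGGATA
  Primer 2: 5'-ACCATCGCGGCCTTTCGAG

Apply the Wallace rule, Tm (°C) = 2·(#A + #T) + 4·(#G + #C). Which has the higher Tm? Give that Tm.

Primer 1, 64°C

Primer 1: A+T=4, G+C=14 → Tm = 2(4)+4(14) = 64°C
Primer 2: A+T=7, G+C=12 → Tm = 2(7)+4(12) = 62°C
64°C vs 62°C → primer 1 is higher.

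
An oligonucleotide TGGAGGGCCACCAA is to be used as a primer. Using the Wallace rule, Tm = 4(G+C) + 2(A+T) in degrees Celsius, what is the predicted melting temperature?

46°C

Scanning the sequence gives A=4, C=4, T=1, G=5.
A+T = 5, G+C = 9
Tm = 4·9 + 2·5 = 36 + 10 = 46°C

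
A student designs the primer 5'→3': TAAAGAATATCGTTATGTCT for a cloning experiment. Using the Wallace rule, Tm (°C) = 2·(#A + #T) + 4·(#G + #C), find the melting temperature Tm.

Counting bases: A=7, T=8, C=2, G=3
A+T = 15, G+C = 5
Tm = 2(15) + 4(5) = 30 + 20 = 50°C

50°C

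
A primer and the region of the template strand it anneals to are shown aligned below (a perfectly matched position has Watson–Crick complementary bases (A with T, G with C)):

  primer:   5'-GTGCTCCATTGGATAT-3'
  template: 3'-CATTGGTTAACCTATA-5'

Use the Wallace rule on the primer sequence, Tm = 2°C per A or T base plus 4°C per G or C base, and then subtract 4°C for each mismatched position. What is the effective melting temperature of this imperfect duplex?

30°C

Primer base counts: A=3, T=6, G=4, C=3 → A+T=9, G+C=7
Perfect-match Tm = 2(9) + 4(7) = 18 + 28 = 46°C
Mismatches (positions where the bases are not complementary): 4 (at positions 3, 4, 5, 7)
Effective Tm = 46 − 4×4 = 46 − 16 = 30°C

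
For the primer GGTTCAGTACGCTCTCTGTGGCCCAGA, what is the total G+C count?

A=4, G=8, T=7, C=8
G+C = 8 + 8 = 16

16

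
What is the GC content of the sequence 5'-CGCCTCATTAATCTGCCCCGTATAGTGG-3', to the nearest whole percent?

54%

Scanning the sequence gives G=6, A=5, T=8, C=9.
G+C = 6 + 9 = 15 out of 28 bases
%GC = 15/28 × 100 = 53.57% ≈ 54%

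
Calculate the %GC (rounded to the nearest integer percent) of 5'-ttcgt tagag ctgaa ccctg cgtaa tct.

C=7, G=6, A=6, T=9
G+C = 6 + 7 = 13 out of 28 bases
%GC = 13/28 × 100 = 46.43% ≈ 46%

46%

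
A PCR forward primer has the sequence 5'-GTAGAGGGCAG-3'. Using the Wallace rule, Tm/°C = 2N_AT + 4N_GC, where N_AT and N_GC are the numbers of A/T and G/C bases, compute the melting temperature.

Counting bases: T=1, C=1, A=3, G=6
So N_AT = 4 and N_GC = 7.
Tm = 2(4) + 4(7) = 8 + 28 = 36°C

36°C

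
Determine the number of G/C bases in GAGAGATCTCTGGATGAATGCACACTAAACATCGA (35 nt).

15

C=7, A=13, G=8, T=7
G+C = 8 + 7 = 15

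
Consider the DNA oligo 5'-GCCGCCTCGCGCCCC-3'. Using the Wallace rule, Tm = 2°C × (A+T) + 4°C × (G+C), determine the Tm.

A=0, T=1, C=10, G=4
A+T = 1, G+C = 14
Tm = 2×1 + 4×14 = 58°C

58°C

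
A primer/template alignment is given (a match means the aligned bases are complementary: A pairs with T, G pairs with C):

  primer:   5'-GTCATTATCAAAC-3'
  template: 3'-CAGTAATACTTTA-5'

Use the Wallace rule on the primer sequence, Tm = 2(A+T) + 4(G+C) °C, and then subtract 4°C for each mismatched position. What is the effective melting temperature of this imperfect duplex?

Primer base counts: A=5, T=4, G=1, C=3 → A+T=9, G+C=4
Perfect-match Tm = 2(9) + 4(4) = 18 + 16 = 34°C
Mismatches (positions where the bases are not complementary): 2 (at positions 9, 13)
Effective Tm = 34 − 2×4 = 34 − 8 = 26°C

26°C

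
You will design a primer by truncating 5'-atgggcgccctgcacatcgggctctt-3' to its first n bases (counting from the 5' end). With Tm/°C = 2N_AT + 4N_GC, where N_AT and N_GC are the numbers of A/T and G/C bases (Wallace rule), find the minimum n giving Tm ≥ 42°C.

n = 12

First 11 bases: ATGGGCGCCCT → Tm = 38°C (< 42°C)
First 12 bases: ATGGGCGCCCTG → Tm = 42°C (≥ 42°C)
Each additional base adds 2°C (A/T) or 4°C (G/C), so Tm is non-decreasing in n; n = 12 is the first length to reach 42°C.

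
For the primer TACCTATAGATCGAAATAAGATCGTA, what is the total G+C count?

8

T=7, A=11, G=4, C=4
G+C = 4 + 4 = 8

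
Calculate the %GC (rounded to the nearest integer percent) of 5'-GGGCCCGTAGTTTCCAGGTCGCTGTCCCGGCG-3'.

72%

Base counts: G=12, C=11, T=7, A=2
G+C = 12 + 11 = 23 out of 32 bases
%GC = 23/32 × 100 = 71.88% ≈ 72%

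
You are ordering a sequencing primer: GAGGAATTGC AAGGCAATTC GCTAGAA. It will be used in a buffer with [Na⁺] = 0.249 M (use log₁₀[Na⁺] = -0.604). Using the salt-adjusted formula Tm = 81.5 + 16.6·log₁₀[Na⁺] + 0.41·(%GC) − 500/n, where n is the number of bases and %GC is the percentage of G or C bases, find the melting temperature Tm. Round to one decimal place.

Length n = 27. Base counts: A=10, C=4, G=8, T=5
G+C = 12, so %GC = 12/27 × 100 = 44.444%
Salt term: 16.6 × (-0.604) = -10.026
GC term: 0.41 × 44.444 = 18.222; length term: −500/27 = −18.519
Tm = 81.5 + (-10.026) + 18.222 − 18.519 = 71.177 → 71.2°C

71.2°C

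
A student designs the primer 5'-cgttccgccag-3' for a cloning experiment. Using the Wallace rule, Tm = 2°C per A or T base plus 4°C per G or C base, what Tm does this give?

T=2, A=1, G=3, C=5
A+T = 3, G+C = 8
Tm = 2×3 + 4×8 = 38°C

38°C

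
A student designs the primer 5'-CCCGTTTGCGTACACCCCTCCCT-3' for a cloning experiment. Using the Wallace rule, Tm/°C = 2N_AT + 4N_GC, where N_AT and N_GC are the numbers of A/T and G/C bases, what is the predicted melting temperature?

76°C

Scanning the sequence gives G=3, A=2, T=6, C=12.
So N_AT = 8 and N_GC = 15.
Tm = 2(8) + 4(15) = 16 + 60 = 76°C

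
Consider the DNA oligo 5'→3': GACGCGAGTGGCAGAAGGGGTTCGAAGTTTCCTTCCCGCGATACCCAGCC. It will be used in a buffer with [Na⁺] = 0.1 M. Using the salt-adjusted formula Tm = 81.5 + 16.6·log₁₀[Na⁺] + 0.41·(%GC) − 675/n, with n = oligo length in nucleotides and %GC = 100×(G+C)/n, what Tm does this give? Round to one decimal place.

Length n = 50. Scanning the sequence gives A=10, C=15, T=9, G=16.
G+C = 31, so %GC = 31/50 × 100 = 62%
Salt term: 16.6 × (-1) = -16.6
GC term: 0.41 × 62 = 25.42; length term: −675/50 = −13.5
Tm = 81.5 + (-16.6) + 25.42 − 13.5 = 76.82 → 76.8°C

76.8°C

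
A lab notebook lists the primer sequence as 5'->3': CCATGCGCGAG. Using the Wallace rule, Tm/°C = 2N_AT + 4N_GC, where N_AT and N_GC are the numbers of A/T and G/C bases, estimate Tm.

G=4, T=1, C=4, A=2
So N_AT = 3 and N_GC = 8.
Tm = 2(3) + 4(8) = 6 + 32 = 38°C

38°C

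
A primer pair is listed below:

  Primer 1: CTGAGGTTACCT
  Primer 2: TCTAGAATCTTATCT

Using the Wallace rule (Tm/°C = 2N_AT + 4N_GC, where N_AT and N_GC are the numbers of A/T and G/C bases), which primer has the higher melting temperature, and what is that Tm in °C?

Primer 1: A+T=6, G+C=6 → Tm = 2(6)+4(6) = 36°C
Primer 2: A+T=11, G+C=4 → Tm = 2(11)+4(4) = 38°C
36°C vs 38°C → primer 2 is higher.

Primer 2, 38°C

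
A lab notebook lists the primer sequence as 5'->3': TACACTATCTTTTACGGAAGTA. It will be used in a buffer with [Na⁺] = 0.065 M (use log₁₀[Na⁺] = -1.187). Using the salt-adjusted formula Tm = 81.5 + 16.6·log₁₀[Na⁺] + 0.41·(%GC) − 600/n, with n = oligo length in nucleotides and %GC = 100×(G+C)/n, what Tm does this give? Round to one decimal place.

Length n = 22. A=7, C=4, G=3, T=8
G+C = 7, so %GC = 7/22 × 100 = 31.818%
Salt term: 16.6 × (-1.187) = -19.704
GC term: 0.41 × 31.818 = 13.045; length term: −600/22 = −27.273
Tm = 81.5 + (-19.704) + 13.045 − 27.273 = 47.568 → 47.6°C

47.6°C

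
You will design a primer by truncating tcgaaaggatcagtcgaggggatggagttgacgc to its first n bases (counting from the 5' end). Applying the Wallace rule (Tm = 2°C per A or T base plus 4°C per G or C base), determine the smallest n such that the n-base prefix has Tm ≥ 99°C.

First 32 bases: TCGAAAGGATCAGTCGAGGGGATGGAGTTGAC → Tm = 98°C (< 99°C)
First 33 bases: TCGAAAGGATCAGTCGAGGGGATGGAGTTGACG → Tm = 102°C (≥ 99°C)
Since every base adds ≥2°C, Tm only increases with n, so the threshold is first crossed at n = 33.

n = 33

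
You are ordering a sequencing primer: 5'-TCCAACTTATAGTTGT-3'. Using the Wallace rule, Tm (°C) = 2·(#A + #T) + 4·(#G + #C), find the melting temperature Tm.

Scanning the sequence gives A=4, T=7, G=2, C=3.
A+T = 11, G+C = 5
Tm = 2(11) + 4(5) = 22 + 20 = 42°C

42°C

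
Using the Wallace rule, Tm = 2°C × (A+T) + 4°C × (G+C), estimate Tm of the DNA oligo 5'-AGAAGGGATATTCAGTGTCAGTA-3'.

Scanning the sequence gives C=2, T=6, A=8, G=7.
A+T = 14, G+C = 9
Tm = 4·9 + 2·14 = 36 + 28 = 64°C

64°C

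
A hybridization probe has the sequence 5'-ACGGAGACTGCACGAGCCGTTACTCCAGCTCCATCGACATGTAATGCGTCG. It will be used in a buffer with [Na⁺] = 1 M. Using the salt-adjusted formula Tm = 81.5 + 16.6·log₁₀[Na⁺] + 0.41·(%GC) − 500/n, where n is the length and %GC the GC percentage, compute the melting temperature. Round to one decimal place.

95.0°C

Length n = 51. Base counts: C=16, G=13, A=12, T=10
G+C = 29, so %GC = 29/51 × 100 = 56.863%
Salt term: 16.6 × (0) = 0
GC term: 0.41 × 56.863 = 23.314; length term: −500/51 = −9.804
Tm = 81.5 + (0) + 23.314 − 9.804 = 95.01 → 95.0°C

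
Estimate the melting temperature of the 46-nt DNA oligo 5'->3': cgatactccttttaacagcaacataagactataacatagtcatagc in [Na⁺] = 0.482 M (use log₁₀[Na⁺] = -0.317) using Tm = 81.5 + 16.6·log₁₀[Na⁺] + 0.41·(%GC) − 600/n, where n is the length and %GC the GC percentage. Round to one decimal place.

Length n = 46. Scanning the sequence gives A=18, C=11, T=12, G=5.
G+C = 16, so %GC = 16/46 × 100 = 34.783%
Salt term: 16.6 × (-0.317) = -5.262
GC term: 0.41 × 34.783 = 14.261; length term: −600/46 = −13.043
Tm = 81.5 + (-5.262) + 14.261 − 13.043 = 77.456 → 77.5°C

77.5°C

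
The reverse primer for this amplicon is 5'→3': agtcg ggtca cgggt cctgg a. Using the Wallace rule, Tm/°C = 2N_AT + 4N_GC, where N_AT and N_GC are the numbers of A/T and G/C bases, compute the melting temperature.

70°C

Base counts: G=9, A=3, T=4, C=5
So N_AT = 7 and N_GC = 14.
Tm = 2(7) + 4(14) = 14 + 56 = 70°C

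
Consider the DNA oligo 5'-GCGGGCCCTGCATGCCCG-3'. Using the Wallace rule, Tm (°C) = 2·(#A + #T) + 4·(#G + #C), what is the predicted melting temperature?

66°C

Scanning the sequence gives A=1, C=8, T=2, G=7.
So N_AT = 3 and N_GC = 15.
Tm = 2(3) + 4(15) = 6 + 60 = 66°C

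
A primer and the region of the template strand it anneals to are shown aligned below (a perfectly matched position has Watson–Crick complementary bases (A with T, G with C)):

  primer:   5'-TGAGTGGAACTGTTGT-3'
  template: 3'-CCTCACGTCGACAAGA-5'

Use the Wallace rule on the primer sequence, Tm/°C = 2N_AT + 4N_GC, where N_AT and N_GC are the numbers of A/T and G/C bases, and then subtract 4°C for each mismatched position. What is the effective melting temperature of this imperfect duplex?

Primer base counts: A=3, T=6, G=6, C=1 → A+T=9, G+C=7
Perfect-match Tm = 2(9) + 4(7) = 18 + 28 = 46°C
Mismatches (positions where the bases are not complementary): 4 (at positions 1, 7, 9, 15)
Effective Tm = 46 − 4×4 = 46 − 16 = 30°C

30°C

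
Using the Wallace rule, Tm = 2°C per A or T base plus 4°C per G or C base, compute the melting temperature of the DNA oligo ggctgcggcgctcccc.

60°C

T=2, C=8, A=0, G=6
AT pairs contribute 2, GC pairs contribute 14.
Tm = 2(2) + 4(14) = 4 + 56 = 60°C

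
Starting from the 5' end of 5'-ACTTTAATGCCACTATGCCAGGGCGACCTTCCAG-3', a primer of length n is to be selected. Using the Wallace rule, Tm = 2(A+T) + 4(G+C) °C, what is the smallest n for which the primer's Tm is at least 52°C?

First 18 bases: ACTTTAATGCCACTATGC → Tm = 50°C (< 52°C)
First 19 bases: ACTTTAATGCCACTATGCC → Tm = 54°C (≥ 52°C)
Each additional base adds 2°C (A/T) or 4°C (G/C), so Tm is non-decreasing in n; n = 19 is the first length to reach 52°C.

n = 19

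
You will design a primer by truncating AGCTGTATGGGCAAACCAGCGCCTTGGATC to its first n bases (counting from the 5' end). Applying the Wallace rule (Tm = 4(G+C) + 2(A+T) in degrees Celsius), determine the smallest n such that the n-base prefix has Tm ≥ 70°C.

n = 22

First 21 bases: AGCTGTATGGGCAAACCAGCG → Tm = 66°C (< 70°C)
First 22 bases: AGCTGTATGGGCAAACCAGCGC → Tm = 70°C (≥ 70°C)
Each additional base adds 2°C (A/T) or 4°C (G/C), so Tm is non-decreasing in n; n = 22 is the first length to reach 70°C.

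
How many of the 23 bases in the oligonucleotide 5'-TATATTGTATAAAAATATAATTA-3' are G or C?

Scanning the sequence gives C=0, A=12, G=1, T=10.
Total G or C: 1 + 0 = 1

1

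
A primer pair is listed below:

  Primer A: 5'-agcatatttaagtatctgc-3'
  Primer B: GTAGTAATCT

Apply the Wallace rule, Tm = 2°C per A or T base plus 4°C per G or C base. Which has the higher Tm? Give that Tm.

Primer A: A+T=13, G+C=6 → Tm = 2(13)+4(6) = 50°C
Primer B: A+T=7, G+C=3 → Tm = 2(7)+4(3) = 26°C
50°C vs 26°C → primer A is higher.

Primer A, 50°C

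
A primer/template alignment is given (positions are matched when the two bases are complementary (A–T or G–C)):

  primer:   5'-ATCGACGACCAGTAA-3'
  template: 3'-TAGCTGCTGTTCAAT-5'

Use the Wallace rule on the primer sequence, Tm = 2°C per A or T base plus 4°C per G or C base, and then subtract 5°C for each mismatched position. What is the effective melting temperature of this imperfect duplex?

Primer base counts: A=6, T=2, G=3, C=4 → A+T=8, G+C=7
Perfect-match Tm = 2(8) + 4(7) = 16 + 28 = 44°C
Mismatches (positions where the bases are not complementary): 2 (at positions 10, 14)
Effective Tm = 44 − 2×5 = 44 − 10 = 34°C

34°C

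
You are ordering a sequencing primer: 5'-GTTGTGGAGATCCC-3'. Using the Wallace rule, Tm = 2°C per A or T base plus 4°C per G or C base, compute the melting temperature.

Scanning the sequence gives C=3, A=2, T=4, G=5.
So N_AT = 6 and N_GC = 8.
Tm = 2×6 + 4×8 = 44°C

44°C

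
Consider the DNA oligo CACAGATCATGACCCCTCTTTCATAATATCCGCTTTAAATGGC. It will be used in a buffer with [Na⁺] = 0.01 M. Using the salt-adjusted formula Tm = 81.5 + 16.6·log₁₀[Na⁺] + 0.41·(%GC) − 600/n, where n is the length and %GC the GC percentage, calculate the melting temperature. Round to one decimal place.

Length n = 43. Base counts: A=12, T=13, C=13, G=5
G+C = 18, so %GC = 18/43 × 100 = 41.86%
Salt term: 16.6 × (-2) = -33.2
GC term: 0.41 × 41.86 = 17.163; length term: −600/43 = −13.953
Tm = 81.5 + (-33.2) + 17.163 − 13.953 = 51.51 → 51.5°C

51.5°C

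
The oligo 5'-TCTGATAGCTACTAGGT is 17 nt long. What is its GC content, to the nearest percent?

41%

Base counts: A=4, C=3, G=4, T=6
G+C = 4 + 3 = 7 out of 17 bases
%GC = 7/17 × 100 = 41.18% ≈ 41%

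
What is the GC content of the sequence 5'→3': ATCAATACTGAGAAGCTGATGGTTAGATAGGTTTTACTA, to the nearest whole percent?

33%

Base counts: T=13, A=13, G=9, C=4
G+C = 9 + 4 = 13 out of 39 bases
%GC = 13/39 × 100 = 33.33% ≈ 33%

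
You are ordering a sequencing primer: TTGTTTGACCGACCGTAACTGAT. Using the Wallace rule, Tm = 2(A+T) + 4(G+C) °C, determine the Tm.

66°C

Counting bases: A=5, G=5, C=5, T=8
AT pairs contribute 13, GC pairs contribute 10.
Tm = 2(13) + 4(10) = 26 + 40 = 66°C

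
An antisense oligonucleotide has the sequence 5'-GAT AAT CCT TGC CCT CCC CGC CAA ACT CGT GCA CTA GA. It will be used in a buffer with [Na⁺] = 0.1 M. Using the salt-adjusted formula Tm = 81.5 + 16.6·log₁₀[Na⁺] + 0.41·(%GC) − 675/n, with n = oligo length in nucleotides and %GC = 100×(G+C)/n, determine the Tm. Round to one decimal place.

69.8°C

Length n = 38. A=9, G=6, C=15, T=8
G+C = 21, so %GC = 21/38 × 100 = 55.263%
Salt term: 16.6 × (-1) = -16.6
GC term: 0.41 × 55.263 = 22.658; length term: −675/38 = −17.763
Tm = 81.5 + (-16.6) + 22.658 − 17.763 = 69.795 → 69.8°C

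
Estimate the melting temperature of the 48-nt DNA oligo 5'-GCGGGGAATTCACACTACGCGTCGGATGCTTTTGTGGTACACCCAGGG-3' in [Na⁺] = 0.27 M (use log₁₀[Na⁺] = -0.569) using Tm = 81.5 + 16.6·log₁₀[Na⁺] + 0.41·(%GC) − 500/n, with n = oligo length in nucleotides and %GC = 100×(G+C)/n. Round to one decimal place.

Length n = 48. Counting bases: A=9, G=16, C=12, T=11
G+C = 28, so %GC = 28/48 × 100 = 58.333%
Salt term: 16.6 × (-0.569) = -9.445
GC term: 0.41 × 58.333 = 23.917; length term: −500/48 = −10.417
Tm = 81.5 + (-9.445) + 23.917 − 10.417 = 85.555 → 85.6°C

85.6°C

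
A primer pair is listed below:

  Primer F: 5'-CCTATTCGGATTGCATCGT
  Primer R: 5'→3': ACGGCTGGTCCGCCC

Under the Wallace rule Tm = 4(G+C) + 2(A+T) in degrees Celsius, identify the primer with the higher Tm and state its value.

Primer F: A+T=10, G+C=9 → Tm = 2(10)+4(9) = 56°C
Primer R: A+T=3, G+C=12 → Tm = 2(3)+4(12) = 54°C
56°C vs 54°C → primer F is higher.

Primer F, 56°C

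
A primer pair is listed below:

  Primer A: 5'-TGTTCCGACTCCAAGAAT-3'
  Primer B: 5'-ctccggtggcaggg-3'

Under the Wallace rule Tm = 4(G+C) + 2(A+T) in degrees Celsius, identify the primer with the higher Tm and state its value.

Primer A: A+T=10, G+C=8 → Tm = 2(10)+4(8) = 52°C
Primer B: A+T=3, G+C=11 → Tm = 2(3)+4(11) = 50°C
52°C vs 50°C → primer A is higher.

Primer A, 52°C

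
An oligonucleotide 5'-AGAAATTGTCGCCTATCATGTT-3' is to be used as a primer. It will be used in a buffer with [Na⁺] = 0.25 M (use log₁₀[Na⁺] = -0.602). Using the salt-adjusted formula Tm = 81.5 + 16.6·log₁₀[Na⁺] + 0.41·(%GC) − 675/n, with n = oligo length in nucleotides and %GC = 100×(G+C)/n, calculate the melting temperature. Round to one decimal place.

Length n = 22. T=8, C=4, G=4, A=6
G+C = 8, so %GC = 8/22 × 100 = 36.364%
Salt term: 16.6 × (-0.602) = -9.993
GC term: 0.41 × 36.364 = 14.909; length term: −675/22 = −30.682
Tm = 81.5 + (-9.993) + 14.909 − 30.682 = 55.734 → 55.7°C

55.7°C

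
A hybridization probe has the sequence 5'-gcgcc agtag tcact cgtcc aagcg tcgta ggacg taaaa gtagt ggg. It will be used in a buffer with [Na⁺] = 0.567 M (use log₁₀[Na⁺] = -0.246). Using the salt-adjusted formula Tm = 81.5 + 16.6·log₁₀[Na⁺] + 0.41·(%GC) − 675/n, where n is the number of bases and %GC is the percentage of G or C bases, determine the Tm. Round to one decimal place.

Length n = 48. Base counts: T=9, G=16, C=11, A=12
G+C = 27, so %GC = 27/48 × 100 = 56.25%
Salt term: 16.6 × (-0.246) = -4.084
GC term: 0.41 × 56.25 = 23.062; length term: −675/48 = −14.062
Tm = 81.5 + (-4.084) + 23.062 − 14.062 = 86.416 → 86.4°C

86.4°C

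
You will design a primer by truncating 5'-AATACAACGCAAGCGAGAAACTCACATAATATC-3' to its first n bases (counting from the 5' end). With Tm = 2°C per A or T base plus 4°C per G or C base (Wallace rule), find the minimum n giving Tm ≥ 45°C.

n = 16

First 15 bases: AATACAACGCAAGCG → Tm = 44°C (< 45°C)
First 16 bases: AATACAACGCAAGCGA → Tm = 46°C (≥ 45°C)
Since every base adds ≥2°C, Tm only increases with n, so the threshold is first crossed at n = 16.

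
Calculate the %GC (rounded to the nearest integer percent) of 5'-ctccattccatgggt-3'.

Scanning the sequence gives T=5, C=5, A=2, G=3.
G+C = 3 + 5 = 8 out of 15 bases
%GC = 8/15 × 100 = 53.33% ≈ 53%

53%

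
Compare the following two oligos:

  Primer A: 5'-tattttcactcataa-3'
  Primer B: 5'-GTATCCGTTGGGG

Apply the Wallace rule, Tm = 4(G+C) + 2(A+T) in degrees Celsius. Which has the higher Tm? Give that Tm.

Primer B, 42°C

Primer A: A+T=12, G+C=3 → Tm = 2(12)+4(3) = 36°C
Primer B: A+T=5, G+C=8 → Tm = 2(5)+4(8) = 42°C
36°C vs 42°C → primer B is higher.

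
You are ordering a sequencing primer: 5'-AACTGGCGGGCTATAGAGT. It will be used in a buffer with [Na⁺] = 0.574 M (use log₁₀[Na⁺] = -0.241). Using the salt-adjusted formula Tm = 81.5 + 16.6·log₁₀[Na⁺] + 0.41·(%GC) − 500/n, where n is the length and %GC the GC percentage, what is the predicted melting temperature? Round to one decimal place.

Length n = 19. G=7, C=3, A=5, T=4
G+C = 10, so %GC = 10/19 × 100 = 52.632%
Salt term: 16.6 × (-0.241) = -4.001
GC term: 0.41 × 52.632 = 21.579; length term: −500/19 = −26.316
Tm = 81.5 + (-4.001) + 21.579 − 26.316 = 72.762 → 72.8°C

72.8°C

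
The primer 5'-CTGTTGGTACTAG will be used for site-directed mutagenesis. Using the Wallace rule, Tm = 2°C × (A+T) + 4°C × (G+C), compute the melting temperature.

38°C

Counting bases: A=2, T=5, G=4, C=2
AT pairs contribute 7, GC pairs contribute 6.
Tm = 2(7) + 4(6) = 14 + 24 = 38°C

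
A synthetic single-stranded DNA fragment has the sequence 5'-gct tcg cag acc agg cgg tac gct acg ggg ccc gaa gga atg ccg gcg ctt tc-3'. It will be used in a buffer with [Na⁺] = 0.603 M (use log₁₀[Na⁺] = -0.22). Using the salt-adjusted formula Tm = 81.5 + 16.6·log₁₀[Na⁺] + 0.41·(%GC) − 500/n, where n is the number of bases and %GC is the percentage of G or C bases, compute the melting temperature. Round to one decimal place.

96.3°C

Length n = 53. A=9, T=8, C=17, G=19
G+C = 36, so %GC = 36/53 × 100 = 67.925%
Salt term: 16.6 × (-0.22) = -3.652
GC term: 0.41 × 67.925 = 27.849; length term: −500/53 = −9.434
Tm = 81.5 + (-3.652) + 27.849 − 9.434 = 96.263 → 96.3°C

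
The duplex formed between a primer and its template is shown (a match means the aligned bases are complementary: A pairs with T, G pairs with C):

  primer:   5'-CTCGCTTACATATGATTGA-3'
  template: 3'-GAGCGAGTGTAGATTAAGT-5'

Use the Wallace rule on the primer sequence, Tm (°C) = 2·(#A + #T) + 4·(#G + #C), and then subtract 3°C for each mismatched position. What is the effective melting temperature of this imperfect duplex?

40°C

Primer base counts: A=5, T=7, G=3, C=4 → A+T=12, G+C=7
Perfect-match Tm = 2(12) + 4(7) = 24 + 28 = 52°C
Mismatches (positions where the bases are not complementary): 4 (at positions 7, 12, 14, 18)
Effective Tm = 52 − 4×3 = 52 − 12 = 40°C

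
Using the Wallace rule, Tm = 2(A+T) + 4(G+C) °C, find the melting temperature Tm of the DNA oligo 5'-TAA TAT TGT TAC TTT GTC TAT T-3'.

52°C

Scanning the sequence gives G=2, A=5, C=2, T=13.
AT pairs contribute 18, GC pairs contribute 4.
Tm = 2×18 + 4×4 = 52°C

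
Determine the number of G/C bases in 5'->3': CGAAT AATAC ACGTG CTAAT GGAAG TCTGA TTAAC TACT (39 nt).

14

Scanning the sequence gives C=7, T=11, A=14, G=7.
Total G or C: 7 + 7 = 14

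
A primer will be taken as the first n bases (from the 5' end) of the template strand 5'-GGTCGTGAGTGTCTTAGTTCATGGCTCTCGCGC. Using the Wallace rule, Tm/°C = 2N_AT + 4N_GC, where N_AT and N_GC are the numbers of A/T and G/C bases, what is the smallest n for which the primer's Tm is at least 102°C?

n = 33

First 32 bases: GGTCGTGAGTGTCTTAGTTCATGGCTCTCGCG → Tm = 100°C (< 102°C)
First 33 bases: GGTCGTGAGTGTCTTAGTTCATGGCTCTCGCGC → Tm = 104°C (≥ 102°C)
Since every base adds ≥2°C, Tm only increases with n, so the threshold is first crossed at n = 33.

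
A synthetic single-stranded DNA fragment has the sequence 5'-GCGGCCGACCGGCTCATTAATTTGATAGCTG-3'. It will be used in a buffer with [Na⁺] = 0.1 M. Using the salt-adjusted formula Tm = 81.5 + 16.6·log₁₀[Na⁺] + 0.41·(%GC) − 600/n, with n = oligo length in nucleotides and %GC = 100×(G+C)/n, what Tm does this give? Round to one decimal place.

Length n = 31. Scanning the sequence gives A=6, G=9, T=8, C=8.
G+C = 17, so %GC = 17/31 × 100 = 54.839%
Salt term: 16.6 × (-1) = -16.6
GC term: 0.41 × 54.839 = 22.484; length term: −600/31 = −19.355
Tm = 81.5 + (-16.6) + 22.484 − 19.355 = 68.029 → 68.0°C

68.0°C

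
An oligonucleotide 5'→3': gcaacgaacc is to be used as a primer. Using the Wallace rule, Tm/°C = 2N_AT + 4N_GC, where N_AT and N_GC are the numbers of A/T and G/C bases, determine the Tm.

32°C

Scanning the sequence gives A=4, G=2, C=4, T=0.
AT pairs contribute 4, GC pairs contribute 6.
Tm = 4·6 + 2·4 = 24 + 8 = 32°C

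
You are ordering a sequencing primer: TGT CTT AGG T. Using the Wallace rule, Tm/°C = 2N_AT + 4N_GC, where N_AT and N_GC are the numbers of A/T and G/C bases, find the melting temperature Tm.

Counting bases: T=5, A=1, G=3, C=1
So N_AT = 6 and N_GC = 4.
Tm = 4·4 + 2·6 = 16 + 12 = 28°C

28°C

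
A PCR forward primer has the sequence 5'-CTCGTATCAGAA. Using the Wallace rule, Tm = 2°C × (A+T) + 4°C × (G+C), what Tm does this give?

34°C

G=2, C=3, A=4, T=3
AT pairs contribute 7, GC pairs contribute 5.
Tm = 2(7) + 4(5) = 14 + 20 = 34°C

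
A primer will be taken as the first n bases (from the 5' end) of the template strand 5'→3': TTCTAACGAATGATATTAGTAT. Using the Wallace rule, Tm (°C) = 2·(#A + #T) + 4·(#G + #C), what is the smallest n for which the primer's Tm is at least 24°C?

n = 9

First 8 bases: TTCTAACG → Tm = 22°C (< 24°C)
First 9 bases: TTCTAACGA → Tm = 24°C (≥ 24°C)
Each additional base adds 2°C (A/T) or 4°C (G/C), so Tm is non-decreasing in n; n = 9 is the first length to reach 24°C.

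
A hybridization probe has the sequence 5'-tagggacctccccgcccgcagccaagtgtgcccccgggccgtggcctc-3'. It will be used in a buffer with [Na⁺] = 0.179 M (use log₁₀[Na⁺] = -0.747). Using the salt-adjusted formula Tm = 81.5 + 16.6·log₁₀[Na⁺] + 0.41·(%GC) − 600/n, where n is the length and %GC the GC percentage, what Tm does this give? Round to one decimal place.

Length n = 48. Base counts: A=5, T=6, G=15, C=22
G+C = 37, so %GC = 37/48 × 100 = 77.083%
Salt term: 16.6 × (-0.747) = -12.4
GC term: 0.41 × 77.083 = 31.604; length term: −600/48 = −12.5
Tm = 81.5 + (-12.4) + 31.604 − 12.5 = 88.204 → 88.2°C

88.2°C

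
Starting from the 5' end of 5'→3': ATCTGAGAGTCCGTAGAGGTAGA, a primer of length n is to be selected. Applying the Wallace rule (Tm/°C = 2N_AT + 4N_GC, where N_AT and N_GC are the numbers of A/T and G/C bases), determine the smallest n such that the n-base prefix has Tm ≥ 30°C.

First 10 bases: ATCTGAGAGT → Tm = 28°C (< 30°C)
First 11 bases: ATCTGAGAGTC → Tm = 32°C (≥ 30°C)
Each additional base adds 2°C (A/T) or 4°C (G/C), so Tm is non-decreasing in n; n = 11 is the first length to reach 30°C.

n = 11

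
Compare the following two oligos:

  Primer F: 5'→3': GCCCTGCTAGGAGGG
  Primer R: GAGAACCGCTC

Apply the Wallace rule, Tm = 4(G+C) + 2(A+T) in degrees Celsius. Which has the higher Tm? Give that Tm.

Primer F: A+T=4, G+C=11 → Tm = 2(4)+4(11) = 52°C
Primer R: A+T=4, G+C=7 → Tm = 2(4)+4(7) = 36°C
52°C vs 36°C → primer F is higher.

Primer F, 52°C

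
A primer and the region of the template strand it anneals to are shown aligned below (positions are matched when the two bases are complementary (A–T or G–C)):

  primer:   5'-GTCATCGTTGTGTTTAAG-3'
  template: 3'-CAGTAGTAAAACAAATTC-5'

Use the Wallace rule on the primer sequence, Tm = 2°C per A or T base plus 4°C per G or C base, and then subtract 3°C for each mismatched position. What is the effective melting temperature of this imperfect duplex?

Primer base counts: A=3, T=8, G=5, C=2 → A+T=11, G+C=7
Perfect-match Tm = 2(11) + 4(7) = 22 + 28 = 50°C
Mismatches (positions where the bases are not complementary): 2 (at positions 7, 10)
Effective Tm = 50 − 2×3 = 50 − 6 = 44°C

44°C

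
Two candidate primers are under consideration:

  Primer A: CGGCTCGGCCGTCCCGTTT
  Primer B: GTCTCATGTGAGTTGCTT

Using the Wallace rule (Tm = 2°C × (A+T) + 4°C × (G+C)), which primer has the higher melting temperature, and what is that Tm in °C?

Primer A: A+T=5, G+C=14 → Tm = 2(5)+4(14) = 66°C
Primer B: A+T=10, G+C=8 → Tm = 2(10)+4(8) = 52°C
66°C vs 52°C → primer A is higher.

Primer A, 66°C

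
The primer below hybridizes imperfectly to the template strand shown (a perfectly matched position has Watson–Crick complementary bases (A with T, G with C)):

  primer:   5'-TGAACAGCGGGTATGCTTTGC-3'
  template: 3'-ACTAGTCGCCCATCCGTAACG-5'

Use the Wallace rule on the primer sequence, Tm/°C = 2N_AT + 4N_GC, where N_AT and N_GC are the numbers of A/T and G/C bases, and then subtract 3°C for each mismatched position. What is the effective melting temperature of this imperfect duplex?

55°C

Primer base counts: A=4, T=6, G=7, C=4 → A+T=10, G+C=11
Perfect-match Tm = 2(10) + 4(11) = 20 + 44 = 64°C
Mismatches (positions where the bases are not complementary): 3 (at positions 4, 14, 17)
Effective Tm = 64 − 3×3 = 64 − 9 = 55°C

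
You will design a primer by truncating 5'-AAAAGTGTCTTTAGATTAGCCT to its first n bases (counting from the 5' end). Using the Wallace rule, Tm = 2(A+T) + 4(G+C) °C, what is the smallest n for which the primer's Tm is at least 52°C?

n = 20

First 19 bases: AAAAGTGTCTTTAGATTAG → Tm = 48°C (< 52°C)
First 20 bases: AAAAGTGTCTTTAGATTAGC → Tm = 52°C (≥ 52°C)
Each additional base adds 2°C (A/T) or 4°C (G/C), so Tm is non-decreasing in n; n = 20 is the first length to reach 52°C.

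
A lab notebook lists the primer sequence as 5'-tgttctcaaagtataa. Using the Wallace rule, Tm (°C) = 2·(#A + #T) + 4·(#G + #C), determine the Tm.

40°C

Base counts: A=6, C=2, G=2, T=6
AT pairs contribute 12, GC pairs contribute 4.
Tm = 2(12) + 4(4) = 24 + 16 = 40°C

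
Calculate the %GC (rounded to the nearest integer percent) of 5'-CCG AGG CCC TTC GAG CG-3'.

Scanning the sequence gives A=2, C=7, G=6, T=2.
G+C = 6 + 7 = 13 out of 17 bases
%GC = 13/17 × 100 = 76.47% ≈ 76%

76%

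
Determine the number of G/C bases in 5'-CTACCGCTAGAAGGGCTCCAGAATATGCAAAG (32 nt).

G=8, T=5, C=8, A=11
G+C = 8 + 8 = 16

16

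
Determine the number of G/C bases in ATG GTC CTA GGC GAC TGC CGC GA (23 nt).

Base counts: A=4, G=8, C=7, T=4
Total G or C: 8 + 7 = 15

15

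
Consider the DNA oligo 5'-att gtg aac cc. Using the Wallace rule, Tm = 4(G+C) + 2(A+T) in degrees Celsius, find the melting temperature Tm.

Counting bases: A=3, T=3, C=3, G=2
A+T = 6, G+C = 5
Tm = 4·5 + 2·6 = 20 + 12 = 32°C

32°C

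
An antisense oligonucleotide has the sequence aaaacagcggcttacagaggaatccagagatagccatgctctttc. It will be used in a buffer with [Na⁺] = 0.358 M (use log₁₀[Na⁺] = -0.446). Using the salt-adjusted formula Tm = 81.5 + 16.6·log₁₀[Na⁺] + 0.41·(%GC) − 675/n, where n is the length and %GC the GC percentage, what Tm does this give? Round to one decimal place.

78.2°C

Length n = 45. Base counts: T=9, G=10, A=15, C=11
G+C = 21, so %GC = 21/45 × 100 = 46.667%
Salt term: 16.6 × (-0.446) = -7.404
GC term: 0.41 × 46.667 = 19.133; length term: −675/45 = −15
Tm = 81.5 + (-7.404) + 19.133 − 15 = 78.229 → 78.2°C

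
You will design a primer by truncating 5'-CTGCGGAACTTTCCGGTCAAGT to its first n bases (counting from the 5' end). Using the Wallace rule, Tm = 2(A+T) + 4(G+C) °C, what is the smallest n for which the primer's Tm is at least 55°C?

n = 18

First 17 bases: CTGCGGAACTTTCCGGT → Tm = 54°C (< 55°C)
First 18 bases: CTGCGGAACTTTCCGGTC → Tm = 58°C (≥ 55°C)
Each additional base adds 2°C (A/T) or 4°C (G/C), so Tm is non-decreasing in n; n = 18 is the first length to reach 55°C.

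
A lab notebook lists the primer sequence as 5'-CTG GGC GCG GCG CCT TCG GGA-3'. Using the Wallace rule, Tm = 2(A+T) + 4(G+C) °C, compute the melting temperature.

76°C

Scanning the sequence gives G=10, C=7, T=3, A=1.
AT pairs contribute 4, GC pairs contribute 17.
Tm = 2(4) + 4(17) = 8 + 68 = 76°C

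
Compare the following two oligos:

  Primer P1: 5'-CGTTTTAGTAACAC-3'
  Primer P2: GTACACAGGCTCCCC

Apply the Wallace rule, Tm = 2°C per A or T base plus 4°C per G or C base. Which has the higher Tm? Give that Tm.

Primer P1: A+T=9, G+C=5 → Tm = 2(9)+4(5) = 38°C
Primer P2: A+T=5, G+C=10 → Tm = 2(5)+4(10) = 50°C
38°C vs 50°C → primer P2 is higher.

Primer P2, 50°C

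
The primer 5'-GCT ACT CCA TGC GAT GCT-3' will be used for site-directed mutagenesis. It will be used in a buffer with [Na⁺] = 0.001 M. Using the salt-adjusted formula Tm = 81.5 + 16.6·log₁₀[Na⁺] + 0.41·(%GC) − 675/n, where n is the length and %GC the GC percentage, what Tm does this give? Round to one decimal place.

Length n = 18. Counting bases: T=5, G=4, C=6, A=3
G+C = 10, so %GC = 10/18 × 100 = 55.556%
Salt term: 16.6 × (-3) = -49.8
GC term: 0.41 × 55.556 = 22.778; length term: −675/18 = −37.5
Tm = 81.5 + (-49.8) + 22.778 − 37.5 = 16.978 → 17.0°C

17.0°C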